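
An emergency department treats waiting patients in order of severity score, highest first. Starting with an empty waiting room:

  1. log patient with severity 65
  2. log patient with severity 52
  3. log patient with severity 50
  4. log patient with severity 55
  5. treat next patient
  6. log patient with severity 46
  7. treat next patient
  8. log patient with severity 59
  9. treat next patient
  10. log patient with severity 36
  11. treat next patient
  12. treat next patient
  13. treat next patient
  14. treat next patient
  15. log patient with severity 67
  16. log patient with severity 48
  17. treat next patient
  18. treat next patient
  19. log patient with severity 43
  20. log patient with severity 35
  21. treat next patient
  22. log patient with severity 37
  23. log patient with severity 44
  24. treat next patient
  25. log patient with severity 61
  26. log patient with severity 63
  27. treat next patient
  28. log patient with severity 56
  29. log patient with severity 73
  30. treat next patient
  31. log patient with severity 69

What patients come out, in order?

65 → 55 → 59 → 52 → 50 → 46 → 36 → 67 → 48 → 43 → 44 → 63 → 73

insert 65 → {65}
insert 52 → {65, 52}
insert 50 → {65, 52, 50}
insert 55 → {65, 55, 52, 50}
treat next patient → 65; now {55, 52, 50}
insert 46 → {55, 52, 50, 46}
treat next patient → 55; now {52, 50, 46}
insert 59 → {59, 52, 50, 46}
treat next patient → 59; now {52, 50, 46}
insert 36 → {52, 50, 46, 36}
treat next patient → 52; now {50, 46, 36}
treat next patient → 50; now {46, 36}
treat next patient → 46; now {36}
treat next patient → 36; now {}
insert 67 → {67}
insert 48 → {67, 48}
treat next patient → 67; now {48}
treat next patient → 48; now {}
insert 43 → {43}
insert 35 → {43, 35}
treat next patient → 43; now {35}
insert 37 → {37, 35}
insert 44 → {44, 37, 35}
treat next patient → 44; now {37, 35}
insert 61 → {61, 37, 35}
insert 63 → {63, 61, 37, 35}
treat next patient → 63; now {61, 37, 35}
insert 56 → {61, 56, 37, 35}
insert 73 → {73, 61, 56, 37, 35}
treat next patient → 73; now {61, 56, 37, 35}
insert 69 → {69, 61, 56, 37, 35}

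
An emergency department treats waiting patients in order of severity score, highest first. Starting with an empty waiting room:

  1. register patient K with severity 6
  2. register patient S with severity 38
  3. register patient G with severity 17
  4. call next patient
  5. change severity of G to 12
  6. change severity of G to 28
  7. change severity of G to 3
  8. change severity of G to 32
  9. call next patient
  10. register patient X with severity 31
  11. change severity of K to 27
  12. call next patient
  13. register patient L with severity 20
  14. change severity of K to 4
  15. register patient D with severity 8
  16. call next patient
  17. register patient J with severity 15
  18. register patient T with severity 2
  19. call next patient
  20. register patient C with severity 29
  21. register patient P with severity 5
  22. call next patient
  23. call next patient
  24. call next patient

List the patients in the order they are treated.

add K (severity 6) → {K:6}
add S (severity 38) → {S:38, K:6}
add G (severity 17) → {S:38, G:17, K:6}
call next patient → S; now {G:17, K:6}
update G to severity 12 → {G:12, K:6}
update G to severity 28 → {G:28, K:6}
update G to severity 3 → {K:6, G:3}
update G to severity 32 → {G:32, K:6}
call next patient → G; now {K:6}
add X (severity 31) → {X:31, K:6}
update K to severity 27 → {X:31, K:27}
call next patient → X; now {K:27}
add L (severity 20) → {K:27, L:20}
update K to severity 4 → {L:20, K:4}
add D (severity 8) → {L:20, D:8, K:4}
call next patient → L; now {D:8, K:4}
add J (severity 15) → {J:15, D:8, K:4}
add T (severity 2) → {J:15, D:8, K:4, T:2}
call next patient → J; now {D:8, K:4, T:2}
add C (severity 29) → {C:29, D:8, K:4, T:2}
add P (severity 5) → {C:29, D:8, P:5, K:4, T:2}
call next patient → C; now {D:8, P:5, K:4, T:2}
call next patient → D; now {P:5, K:4, T:2}
call next patient → P; now {K:4, T:2}

S → G → X → L → J → C → D → P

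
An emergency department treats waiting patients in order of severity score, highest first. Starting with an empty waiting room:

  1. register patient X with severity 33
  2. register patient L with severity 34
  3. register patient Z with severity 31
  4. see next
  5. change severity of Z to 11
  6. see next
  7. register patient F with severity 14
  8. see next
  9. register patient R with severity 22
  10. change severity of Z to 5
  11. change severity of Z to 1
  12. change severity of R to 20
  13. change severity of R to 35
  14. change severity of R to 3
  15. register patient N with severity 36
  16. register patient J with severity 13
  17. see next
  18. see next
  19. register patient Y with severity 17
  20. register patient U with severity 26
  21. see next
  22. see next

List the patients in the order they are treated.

add X (severity 33) → {X:33}
add L (severity 34) → {L:34, X:33}
add Z (severity 31) → {L:34, X:33, Z:31}
see next → L; now {X:33, Z:31}
update Z to severity 11 → {X:33, Z:11}
see next → X; now {Z:11}
add F (severity 14) → {F:14, Z:11}
see next → F; now {Z:11}
add R (severity 22) → {R:22, Z:11}
update Z to severity 5 → {R:22, Z:5}
update Z to severity 1 → {R:22, Z:1}
update R to severity 20 → {R:20, Z:1}
update R to severity 35 → {R:35, Z:1}
update R to severity 3 → {R:3, Z:1}
add N (severity 36) → {N:36, R:3, Z:1}
add J (severity 13) → {N:36, J:13, R:3, Z:1}
see next → N; now {J:13, R:3, Z:1}
see next → J; now {R:3, Z:1}
add Y (severity 17) → {Y:17, R:3, Z:1}
add U (severity 26) → {U:26, Y:17, R:3, Z:1}
see next → U; now {Y:17, R:3, Z:1}
see next → Y; now {R:3, Z:1}

[L, X, F, N, J, U, Y]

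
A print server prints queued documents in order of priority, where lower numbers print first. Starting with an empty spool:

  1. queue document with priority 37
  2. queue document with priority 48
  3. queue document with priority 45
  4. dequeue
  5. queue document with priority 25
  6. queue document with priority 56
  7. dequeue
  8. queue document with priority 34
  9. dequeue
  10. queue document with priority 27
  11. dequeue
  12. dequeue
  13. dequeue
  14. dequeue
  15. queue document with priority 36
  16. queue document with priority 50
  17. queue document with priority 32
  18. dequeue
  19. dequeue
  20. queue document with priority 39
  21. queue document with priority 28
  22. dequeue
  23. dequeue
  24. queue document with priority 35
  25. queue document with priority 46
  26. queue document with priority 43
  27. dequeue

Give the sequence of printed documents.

insert 37 → {37}
insert 48 → {37, 48}
insert 45 → {37, 45, 48}
dequeue → 37; now {45, 48}
insert 25 → {25, 45, 48}
insert 56 → {25, 45, 48, 56}
dequeue → 25; now {45, 48, 56}
insert 34 → {34, 45, 48, 56}
dequeue → 34; now {45, 48, 56}
insert 27 → {27, 45, 48, 56}
dequeue → 27; now {45, 48, 56}
dequeue → 45; now {48, 56}
dequeue → 48; now {56}
dequeue → 56; now {}
insert 36 → {36}
insert 50 → {36, 50}
insert 32 → {32, 36, 50}
dequeue → 32; now {36, 50}
dequeue → 36; now {50}
insert 39 → {39, 50}
insert 28 → {28, 39, 50}
dequeue → 28; now {39, 50}
dequeue → 39; now {50}
insert 35 → {35, 50}
insert 46 → {35, 46, 50}
insert 43 → {35, 43, 46, 50}
dequeue → 35; now {43, 46, 50}

37 → 25 → 34 → 27 → 45 → 48 → 56 → 32 → 36 → 28 → 39 → 35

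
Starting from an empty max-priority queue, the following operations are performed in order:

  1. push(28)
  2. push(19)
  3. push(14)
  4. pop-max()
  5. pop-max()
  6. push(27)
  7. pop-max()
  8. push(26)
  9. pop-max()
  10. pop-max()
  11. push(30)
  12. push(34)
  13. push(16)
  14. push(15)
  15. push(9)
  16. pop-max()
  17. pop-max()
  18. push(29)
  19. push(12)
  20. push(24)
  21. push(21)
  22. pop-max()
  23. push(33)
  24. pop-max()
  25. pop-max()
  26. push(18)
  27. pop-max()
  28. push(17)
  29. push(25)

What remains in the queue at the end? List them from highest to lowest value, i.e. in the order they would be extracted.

25 → 18 → 17 → 16 → 15 → 12 → 9

insert 28 → {28}
insert 19 → {28, 19}
insert 14 → {28, 19, 14}
pop-max → 28; now {19, 14}
pop-max → 19; now {14}
insert 27 → {27, 14}
pop-max → 27; now {14}
insert 26 → {26, 14}
pop-max → 26; now {14}
pop-max → 14; now {}
insert 30 → {30}
insert 34 → {34, 30}
insert 16 → {34, 30, 16}
insert 15 → {34, 30, 16, 15}
insert 9 → {34, 30, 16, 15, 9}
pop-max → 34; now {30, 16, 15, 9}
pop-max → 30; now {16, 15, 9}
insert 29 → {29, 16, 15, 9}
insert 12 → {29, 16, 15, 12, 9}
insert 24 → {29, 24, 16, 15, 12, 9}
insert 21 → {29, 24, 21, 16, 15, 12, 9}
pop-max → 29; now {24, 21, 16, 15, 12, 9}
insert 33 → {33, 24, 21, 16, 15, 12, 9}
pop-max → 33; now {24, 21, 16, 15, 12, 9}
pop-max → 24; now {21, 16, 15, 12, 9}
insert 18 → {21, 18, 16, 15, 12, 9}
pop-max → 21; now {18, 16, 15, 12, 9}
insert 17 → {18, 17, 16, 15, 12, 9}
insert 25 → {25, 18, 17, 16, 15, 12, 9}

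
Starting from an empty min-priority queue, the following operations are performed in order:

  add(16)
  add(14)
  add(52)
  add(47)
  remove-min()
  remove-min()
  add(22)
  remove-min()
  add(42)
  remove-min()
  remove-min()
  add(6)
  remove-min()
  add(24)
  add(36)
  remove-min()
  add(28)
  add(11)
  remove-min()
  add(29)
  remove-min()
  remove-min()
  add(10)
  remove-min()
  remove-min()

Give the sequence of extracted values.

14, 16, 22, 42, 47, 6, 24, 11, 28, 29, 10, 36

insert 16 → {16}
insert 14 → {14, 16}
insert 52 → {14, 16, 52}
insert 47 → {14, 16, 47, 52}
remove-min → 14; now {16, 47, 52}
remove-min → 16; now {47, 52}
insert 22 → {22, 47, 52}
remove-min → 22; now {47, 52}
insert 42 → {42, 47, 52}
remove-min → 42; now {47, 52}
remove-min → 47; now {52}
insert 6 → {6, 52}
remove-min → 6; now {52}
insert 24 → {24, 52}
insert 36 → {24, 36, 52}
remove-min → 24; now {36, 52}
insert 28 → {28, 36, 52}
insert 11 → {11, 28, 36, 52}
remove-min → 11; now {28, 36, 52}
insert 29 → {28, 29, 36, 52}
remove-min → 28; now {29, 36, 52}
remove-min → 29; now {36, 52}
insert 10 → {10, 36, 52}
remove-min → 10; now {36, 52}
remove-min → 36; now {52}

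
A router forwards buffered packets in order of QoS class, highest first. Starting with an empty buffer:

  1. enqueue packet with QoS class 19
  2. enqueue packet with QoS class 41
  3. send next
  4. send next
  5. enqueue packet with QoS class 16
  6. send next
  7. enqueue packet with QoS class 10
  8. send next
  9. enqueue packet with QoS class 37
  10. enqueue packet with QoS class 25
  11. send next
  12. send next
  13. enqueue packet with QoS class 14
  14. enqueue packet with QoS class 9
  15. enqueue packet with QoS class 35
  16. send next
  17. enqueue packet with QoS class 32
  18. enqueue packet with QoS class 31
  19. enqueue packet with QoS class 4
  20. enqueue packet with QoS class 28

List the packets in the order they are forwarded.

41 → 19 → 16 → 10 → 37 → 25 → 35

insert 19 → {19}
insert 41 → {41, 19}
send next → 41; now {19}
send next → 19; now {}
insert 16 → {16}
send next → 16; now {}
insert 10 → {10}
send next → 10; now {}
insert 37 → {37}
insert 25 → {37, 25}
send next → 37; now {25}
send next → 25; now {}
insert 14 → {14}
insert 9 → {14, 9}
insert 35 → {35, 14, 9}
send next → 35; now {14, 9}
insert 32 → {32, 14, 9}
insert 31 → {32, 31, 14, 9}
insert 4 → {32, 31, 14, 9, 4}
insert 28 → {32, 31, 28, 14, 9, 4}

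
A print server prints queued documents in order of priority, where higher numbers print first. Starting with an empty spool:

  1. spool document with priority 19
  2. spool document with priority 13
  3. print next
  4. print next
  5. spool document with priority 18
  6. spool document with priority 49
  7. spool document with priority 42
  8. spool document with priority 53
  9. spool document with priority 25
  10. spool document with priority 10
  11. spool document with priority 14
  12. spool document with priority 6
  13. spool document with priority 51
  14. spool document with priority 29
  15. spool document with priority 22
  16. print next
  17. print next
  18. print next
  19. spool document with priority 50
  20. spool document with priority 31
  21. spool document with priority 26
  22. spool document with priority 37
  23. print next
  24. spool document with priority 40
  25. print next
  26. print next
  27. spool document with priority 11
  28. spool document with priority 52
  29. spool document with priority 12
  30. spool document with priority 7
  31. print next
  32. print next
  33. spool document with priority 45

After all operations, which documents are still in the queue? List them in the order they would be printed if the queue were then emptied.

[45, 31, 29, 26, 25, 22, 18, 14, 12, 11, 10, 7, 6]

insert 19 → {19}
insert 13 → {19, 13}
print next → 19; now {13}
print next → 13; now {}
insert 18 → {18}
insert 49 → {49, 18}
insert 42 → {49, 42, 18}
insert 53 → {53, 49, 42, 18}
insert 25 → {53, 49, 42, 25, 18}
insert 10 → {53, 49, 42, 25, 18, 10}
insert 14 → {53, 49, 42, 25, 18, 14, 10}
insert 6 → {53, 49, 42, 25, 18, 14, 10, 6}
insert 51 → {53, 51, 49, 42, 25, 18, 14, 10, 6}
insert 29 → {53, 51, 49, 42, 29, 25, 18, 14, 10, 6}
insert 22 → {53, 51, 49, 42, 29, 25, 22, 18, 14, 10, 6}
print next → 53; now {51, 49, 42, 29, 25, 22, 18, 14, 10, 6}
print next → 51; now {49, 42, 29, 25, 22, 18, 14, 10, 6}
print next → 49; now {42, 29, 25, 22, 18, 14, 10, 6}
insert 50 → {50, 42, 29, 25, 22, 18, 14, 10, 6}
insert 31 → {50, 42, 31, 29, 25, 22, 18, 14, 10, 6}
insert 26 → {50, 42, 31, 29, 26, 25, 22, 18, 14, 10, 6}
insert 37 → {50, 42, 37, 31, 29, 26, 25, 22, 18, 14, 10, 6}
print next → 50; now {42, 37, 31, 29, 26, 25, 22, 18, 14, 10, 6}
insert 40 → {42, 40, 37, 31, 29, 26, 25, 22, 18, 14, 10, 6}
print next → 42; now {40, 37, 31, 29, 26, 25, 22, 18, 14, 10, 6}
print next → 40; now {37, 31, 29, 26, 25, 22, 18, 14, 10, 6}
insert 11 → {37, 31, 29, 26, 25, 22, 18, 14, 11, 10, 6}
insert 52 → {52, 37, 31, 29, 26, 25, 22, 18, 14, 11, 10, 6}
insert 12 → {52, 37, 31, 29, 26, 25, 22, 18, 14, 12, 11, 10, 6}
insert 7 → {52, 37, 31, 29, 26, 25, 22, 18, 14, 12, 11, 10, 7, 6}
print next → 52; now {37, 31, 29, 26, 25, 22, 18, 14, 12, 11, 10, 7, 6}
print next → 37; now {31, 29, 26, 25, 22, 18, 14, 12, 11, 10, 7, 6}
insert 45 → {45, 31, 29, 26, 25, 22, 18, 14, 12, 11, 10, 7, 6}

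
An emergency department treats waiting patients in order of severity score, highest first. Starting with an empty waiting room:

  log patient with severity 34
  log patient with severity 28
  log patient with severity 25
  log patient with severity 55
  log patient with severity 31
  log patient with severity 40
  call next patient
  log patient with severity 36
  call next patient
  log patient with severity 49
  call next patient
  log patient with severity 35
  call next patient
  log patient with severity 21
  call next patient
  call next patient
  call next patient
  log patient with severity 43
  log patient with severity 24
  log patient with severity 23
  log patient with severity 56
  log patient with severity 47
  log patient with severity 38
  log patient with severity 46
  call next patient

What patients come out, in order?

insert 34 → {34}
insert 28 → {34, 28}
insert 25 → {34, 28, 25}
insert 55 → {55, 34, 28, 25}
insert 31 → {55, 34, 31, 28, 25}
insert 40 → {55, 40, 34, 31, 28, 25}
call next patient → 55; now {40, 34, 31, 28, 25}
insert 36 → {40, 36, 34, 31, 28, 25}
call next patient → 40; now {36, 34, 31, 28, 25}
insert 49 → {49, 36, 34, 31, 28, 25}
call next patient → 49; now {36, 34, 31, 28, 25}
insert 35 → {36, 35, 34, 31, 28, 25}
call next patient → 36; now {35, 34, 31, 28, 25}
insert 21 → {35, 34, 31, 28, 25, 21}
call next patient → 35; now {34, 31, 28, 25, 21}
call next patient → 34; now {31, 28, 25, 21}
call next patient → 31; now {28, 25, 21}
insert 43 → {43, 28, 25, 21}
insert 24 → {43, 28, 25, 24, 21}
insert 23 → {43, 28, 25, 24, 23, 21}
insert 56 → {56, 43, 28, 25, 24, 23, 21}
insert 47 → {56, 47, 43, 28, 25, 24, 23, 21}
insert 38 → {56, 47, 43, 38, 28, 25, 24, 23, 21}
insert 46 → {56, 47, 46, 43, 38, 28, 25, 24, 23, 21}
call next patient → 56; now {47, 46, 43, 38, 28, 25, 24, 23, 21}

55, 40, 49, 36, 35, 34, 31, 56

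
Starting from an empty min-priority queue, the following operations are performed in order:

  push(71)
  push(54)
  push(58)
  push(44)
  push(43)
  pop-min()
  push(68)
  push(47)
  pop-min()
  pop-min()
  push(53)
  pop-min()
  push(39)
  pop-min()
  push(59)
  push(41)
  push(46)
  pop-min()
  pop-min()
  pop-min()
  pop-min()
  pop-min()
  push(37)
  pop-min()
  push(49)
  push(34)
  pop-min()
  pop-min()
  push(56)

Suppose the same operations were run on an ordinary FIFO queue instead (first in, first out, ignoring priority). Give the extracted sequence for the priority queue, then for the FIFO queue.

priority queue: 43 → 44 → 47 → 53 → 39 → 41 → 46 → 54 → 58 → 59 → 37 → 34 → 49; FIFO queue: 71 → 54 → 58 → 44 → 43 → 68 → 47 → 53 → 39 → 59 → 41 → 46 → 37

insert 71 → {71}
insert 54 → {54, 71}
insert 58 → {54, 58, 71}
insert 44 → {44, 54, 58, 71}
insert 43 → {43, 44, 54, 58, 71}
pop-min → 43; now {44, 54, 58, 71}
insert 68 → {44, 54, 58, 68, 71}
insert 47 → {44, 47, 54, 58, 68, 71}
pop-min → 44; now {47, 54, 58, 68, 71}
pop-min → 47; now {54, 58, 68, 71}
insert 53 → {53, 54, 58, 68, 71}
pop-min → 53; now {54, 58, 68, 71}
insert 39 → {39, 54, 58, 68, 71}
pop-min → 39; now {54, 58, 68, 71}
insert 59 → {54, 58, 59, 68, 71}
insert 41 → {41, 54, 58, 59, 68, 71}
insert 46 → {41, 46, 54, 58, 59, 68, 71}
pop-min → 41; now {46, 54, 58, 59, 68, 71}
pop-min → 46; now {54, 58, 59, 68, 71}
pop-min → 54; now {58, 59, 68, 71}
pop-min → 58; now {59, 68, 71}
pop-min → 59; now {68, 71}
insert 37 → {37, 68, 71}
pop-min → 37; now {68, 71}
insert 49 → {49, 68, 71}
insert 34 → {34, 49, 68, 71}
pop-min → 34; now {49, 68, 71}
pop-min → 49; now {68, 71}
insert 56 → {56, 68, 71}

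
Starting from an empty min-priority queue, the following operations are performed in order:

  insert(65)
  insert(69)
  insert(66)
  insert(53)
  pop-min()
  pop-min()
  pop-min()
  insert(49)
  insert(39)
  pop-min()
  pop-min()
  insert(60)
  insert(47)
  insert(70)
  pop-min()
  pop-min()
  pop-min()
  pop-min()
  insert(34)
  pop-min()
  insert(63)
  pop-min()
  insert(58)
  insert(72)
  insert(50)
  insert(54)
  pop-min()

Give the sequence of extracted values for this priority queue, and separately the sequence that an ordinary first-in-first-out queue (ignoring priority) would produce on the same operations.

priority queue: 53, 65, 66, 39, 49, 47, 60, 69, 70, 34, 63, 50; FIFO queue: 65, 69, 66, 53, 49, 39, 60, 47, 70, 34, 63, 58

insert 65 → {65}
insert 69 → {65, 69}
insert 66 → {65, 66, 69}
insert 53 → {53, 65, 66, 69}
pop-min → 53; now {65, 66, 69}
pop-min → 65; now {66, 69}
pop-min → 66; now {69}
insert 49 → {49, 69}
insert 39 → {39, 49, 69}
pop-min → 39; now {49, 69}
pop-min → 49; now {69}
insert 60 → {60, 69}
insert 47 → {47, 60, 69}
insert 70 → {47, 60, 69, 70}
pop-min → 47; now {60, 69, 70}
pop-min → 60; now {69, 70}
pop-min → 69; now {70}
pop-min → 70; now {}
insert 34 → {34}
pop-min → 34; now {}
insert 63 → {63}
pop-min → 63; now {}
insert 58 → {58}
insert 72 → {58, 72}
insert 50 → {50, 58, 72}
insert 54 → {50, 54, 58, 72}
pop-min → 50; now {54, 58, 72}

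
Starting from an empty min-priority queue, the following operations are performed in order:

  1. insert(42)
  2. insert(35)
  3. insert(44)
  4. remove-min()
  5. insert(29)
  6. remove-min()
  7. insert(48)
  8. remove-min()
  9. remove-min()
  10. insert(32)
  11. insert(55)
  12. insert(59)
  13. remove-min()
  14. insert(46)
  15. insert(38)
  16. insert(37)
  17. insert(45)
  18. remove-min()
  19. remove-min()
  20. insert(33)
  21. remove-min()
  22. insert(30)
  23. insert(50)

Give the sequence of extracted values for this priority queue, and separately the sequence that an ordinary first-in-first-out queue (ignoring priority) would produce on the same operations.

insert 42 → {42}
insert 35 → {35, 42}
insert 44 → {35, 42, 44}
remove-min → 35; now {42, 44}
insert 29 → {29, 42, 44}
remove-min → 29; now {42, 44}
insert 48 → {42, 44, 48}
remove-min → 42; now {44, 48}
remove-min → 44; now {48}
insert 32 → {32, 48}
insert 55 → {32, 48, 55}
insert 59 → {32, 48, 55, 59}
remove-min → 32; now {48, 55, 59}
insert 46 → {46, 48, 55, 59}
insert 38 → {38, 46, 48, 55, 59}
insert 37 → {37, 38, 46, 48, 55, 59}
insert 45 → {37, 38, 45, 46, 48, 55, 59}
remove-min → 37; now {38, 45, 46, 48, 55, 59}
remove-min → 38; now {45, 46, 48, 55, 59}
insert 33 → {33, 45, 46, 48, 55, 59}
remove-min → 33; now {45, 46, 48, 55, 59}
insert 30 → {30, 45, 46, 48, 55, 59}
insert 50 → {30, 45, 46, 48, 50, 55, 59}

priority queue: [35, 29, 42, 44, 32, 37, 38, 33]; FIFO queue: 42 → 35 → 44 → 29 → 48 → 32 → 55 → 59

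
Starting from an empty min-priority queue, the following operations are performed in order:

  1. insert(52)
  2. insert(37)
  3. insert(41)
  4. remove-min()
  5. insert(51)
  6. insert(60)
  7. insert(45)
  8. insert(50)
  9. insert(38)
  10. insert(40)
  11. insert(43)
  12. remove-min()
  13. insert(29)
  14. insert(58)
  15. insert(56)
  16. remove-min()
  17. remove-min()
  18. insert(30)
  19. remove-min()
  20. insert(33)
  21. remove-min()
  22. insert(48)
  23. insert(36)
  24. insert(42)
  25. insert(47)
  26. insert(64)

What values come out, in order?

37, 38, 29, 40, 30, 33

insert 52 → {52}
insert 37 → {37, 52}
insert 41 → {37, 41, 52}
remove-min → 37; now {41, 52}
insert 51 → {41, 51, 52}
insert 60 → {41, 51, 52, 60}
insert 45 → {41, 45, 51, 52, 60}
insert 50 → {41, 45, 50, 51, 52, 60}
insert 38 → {38, 41, 45, 50, 51, 52, 60}
insert 40 → {38, 40, 41, 45, 50, 51, 52, 60}
insert 43 → {38, 40, 41, 43, 45, 50, 51, 52, 60}
remove-min → 38; now {40, 41, 43, 45, 50, 51, 52, 60}
insert 29 → {29, 40, 41, 43, 45, 50, 51, 52, 60}
insert 58 → {29, 40, 41, 43, 45, 50, 51, 52, 58, 60}
insert 56 → {29, 40, 41, 43, 45, 50, 51, 52, 56, 58, 60}
remove-min → 29; now {40, 41, 43, 45, 50, 51, 52, 56, 58, 60}
remove-min → 40; now {41, 43, 45, 50, 51, 52, 56, 58, 60}
insert 30 → {30, 41, 43, 45, 50, 51, 52, 56, 58, 60}
remove-min → 30; now {41, 43, 45, 50, 51, 52, 56, 58, 60}
insert 33 → {33, 41, 43, 45, 50, 51, 52, 56, 58, 60}
remove-min → 33; now {41, 43, 45, 50, 51, 52, 56, 58, 60}
insert 48 → {41, 43, 45, 48, 50, 51, 52, 56, 58, 60}
insert 36 → {36, 41, 43, 45, 48, 50, 51, 52, 56, 58, 60}
insert 42 → {36, 41, 42, 43, 45, 48, 50, 51, 52, 56, 58, 60}
insert 47 → {36, 41, 42, 43, 45, 47, 48, 50, 51, 52, 56, 58, 60}
insert 64 → {36, 41, 42, 43, 45, 47, 48, 50, 51, 52, 56, 58, 60, 64}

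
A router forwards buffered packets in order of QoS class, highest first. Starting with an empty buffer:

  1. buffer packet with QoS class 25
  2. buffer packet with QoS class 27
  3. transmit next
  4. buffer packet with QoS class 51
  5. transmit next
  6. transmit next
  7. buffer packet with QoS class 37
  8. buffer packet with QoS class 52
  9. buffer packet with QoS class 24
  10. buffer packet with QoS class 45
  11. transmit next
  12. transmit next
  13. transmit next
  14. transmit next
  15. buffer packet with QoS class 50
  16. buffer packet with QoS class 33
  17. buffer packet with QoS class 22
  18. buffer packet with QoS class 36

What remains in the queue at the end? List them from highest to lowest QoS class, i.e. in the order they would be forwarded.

insert 25 → {25}
insert 27 → {27, 25}
transmit next → 27; now {25}
insert 51 → {51, 25}
transmit next → 51; now {25}
transmit next → 25; now {}
insert 37 → {37}
insert 52 → {52, 37}
insert 24 → {52, 37, 24}
insert 45 → {52, 45, 37, 24}
transmit next → 52; now {45, 37, 24}
transmit next → 45; now {37, 24}
transmit next → 37; now {24}
transmit next → 24; now {}
insert 50 → {50}
insert 33 → {50, 33}
insert 22 → {50, 33, 22}
insert 36 → {50, 36, 33, 22}

50 → 36 → 33 → 22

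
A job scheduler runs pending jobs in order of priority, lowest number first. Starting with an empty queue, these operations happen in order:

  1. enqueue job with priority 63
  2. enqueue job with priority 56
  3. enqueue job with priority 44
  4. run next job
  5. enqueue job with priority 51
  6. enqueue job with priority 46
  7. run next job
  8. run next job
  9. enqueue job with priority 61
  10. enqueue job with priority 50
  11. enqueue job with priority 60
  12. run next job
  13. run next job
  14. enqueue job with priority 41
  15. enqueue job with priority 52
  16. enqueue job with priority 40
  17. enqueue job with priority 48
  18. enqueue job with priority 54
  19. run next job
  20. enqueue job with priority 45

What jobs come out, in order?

44, 46, 51, 50, 56, 40

insert 63 → {63}
insert 56 → {56, 63}
insert 44 → {44, 56, 63}
run next job → 44; now {56, 63}
insert 51 → {51, 56, 63}
insert 46 → {46, 51, 56, 63}
run next job → 46; now {51, 56, 63}
run next job → 51; now {56, 63}
insert 61 → {56, 61, 63}
insert 50 → {50, 56, 61, 63}
insert 60 → {50, 56, 60, 61, 63}
run next job → 50; now {56, 60, 61, 63}
run next job → 56; now {60, 61, 63}
insert 41 → {41, 60, 61, 63}
insert 52 → {41, 52, 60, 61, 63}
insert 40 → {40, 41, 52, 60, 61, 63}
insert 48 → {40, 41, 48, 52, 60, 61, 63}
insert 54 → {40, 41, 48, 52, 54, 60, 61, 63}
run next job → 40; now {41, 48, 52, 54, 60, 61, 63}
insert 45 → {41, 45, 48, 52, 54, 60, 61, 63}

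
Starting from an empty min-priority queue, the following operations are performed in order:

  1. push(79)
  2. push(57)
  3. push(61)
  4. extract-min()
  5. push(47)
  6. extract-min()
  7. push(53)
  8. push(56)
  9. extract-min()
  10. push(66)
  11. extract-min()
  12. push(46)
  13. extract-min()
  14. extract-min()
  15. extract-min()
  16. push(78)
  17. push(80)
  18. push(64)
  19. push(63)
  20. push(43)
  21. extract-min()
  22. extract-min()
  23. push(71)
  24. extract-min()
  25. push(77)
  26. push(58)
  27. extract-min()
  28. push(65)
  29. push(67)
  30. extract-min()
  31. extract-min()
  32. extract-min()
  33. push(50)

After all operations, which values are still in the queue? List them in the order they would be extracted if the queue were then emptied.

insert 79 → {79}
insert 57 → {57, 79}
insert 61 → {57, 61, 79}
extract-min → 57; now {61, 79}
insert 47 → {47, 61, 79}
extract-min → 47; now {61, 79}
insert 53 → {53, 61, 79}
insert 56 → {53, 56, 61, 79}
extract-min → 53; now {56, 61, 79}
insert 66 → {56, 61, 66, 79}
extract-min → 56; now {61, 66, 79}
insert 46 → {46, 61, 66, 79}
extract-min → 46; now {61, 66, 79}
extract-min → 61; now {66, 79}
extract-min → 66; now {79}
insert 78 → {78, 79}
insert 80 → {78, 79, 80}
insert 64 → {64, 78, 79, 80}
insert 63 → {63, 64, 78, 79, 80}
insert 43 → {43, 63, 64, 78, 79, 80}
extract-min → 43; now {63, 64, 78, 79, 80}
extract-min → 63; now {64, 78, 79, 80}
insert 71 → {64, 71, 78, 79, 80}
extract-min → 64; now {71, 78, 79, 80}
insert 77 → {71, 77, 78, 79, 80}
insert 58 → {58, 71, 77, 78, 79, 80}
extract-min → 58; now {71, 77, 78, 79, 80}
insert 65 → {65, 71, 77, 78, 79, 80}
insert 67 → {65, 67, 71, 77, 78, 79, 80}
extract-min → 65; now {67, 71, 77, 78, 79, 80}
extract-min → 67; now {71, 77, 78, 79, 80}
extract-min → 71; now {77, 78, 79, 80}
insert 50 → {50, 77, 78, 79, 80}

50, 77, 78, 79, 80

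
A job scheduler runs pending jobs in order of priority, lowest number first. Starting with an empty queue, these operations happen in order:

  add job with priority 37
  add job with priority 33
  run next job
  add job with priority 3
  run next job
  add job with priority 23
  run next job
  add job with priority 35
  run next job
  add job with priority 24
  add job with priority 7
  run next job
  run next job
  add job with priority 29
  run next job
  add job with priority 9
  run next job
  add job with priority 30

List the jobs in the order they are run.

insert 37 → {37}
insert 33 → {33, 37}
run next job → 33; now {37}
insert 3 → {3, 37}
run next job → 3; now {37}
insert 23 → {23, 37}
run next job → 23; now {37}
insert 35 → {35, 37}
run next job → 35; now {37}
insert 24 → {24, 37}
insert 7 → {7, 24, 37}
run next job → 7; now {24, 37}
run next job → 24; now {37}
insert 29 → {29, 37}
run next job → 29; now {37}
insert 9 → {9, 37}
run next job → 9; now {37}
insert 30 → {30, 37}

33 → 3 → 23 → 35 → 7 → 24 → 29 → 9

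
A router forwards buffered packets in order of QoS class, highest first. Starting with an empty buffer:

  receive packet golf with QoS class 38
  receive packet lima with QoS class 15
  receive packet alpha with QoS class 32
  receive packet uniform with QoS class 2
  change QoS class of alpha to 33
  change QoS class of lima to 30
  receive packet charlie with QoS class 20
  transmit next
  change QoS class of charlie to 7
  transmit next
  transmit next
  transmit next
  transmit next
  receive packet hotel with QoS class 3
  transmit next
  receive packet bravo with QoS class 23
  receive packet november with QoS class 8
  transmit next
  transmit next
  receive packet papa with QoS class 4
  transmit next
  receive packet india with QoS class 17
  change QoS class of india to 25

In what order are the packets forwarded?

golf → alpha → lima → charlie → uniform → hotel → bravo → november → papa

add golf (QoS class 38) → {golf:38}
add lima (QoS class 15) → {golf:38, lima:15}
add alpha (QoS class 32) → {golf:38, alpha:32, lima:15}
add uniform (QoS class 2) → {golf:38, alpha:32, lima:15, uniform:2}
update alpha to QoS class 33 → {golf:38, alpha:33, lima:15, uniform:2}
update lima to QoS class 30 → {golf:38, alpha:33, lima:30, uniform:2}
add charlie (QoS class 20) → {golf:38, alpha:33, lima:30, charlie:20, uniform:2}
transmit next → golf; now {alpha:33, lima:30, charlie:20, uniform:2}
update charlie to QoS class 7 → {alpha:33, lima:30, charlie:7, uniform:2}
transmit next → alpha; now {lima:30, charlie:7, uniform:2}
transmit next → lima; now {charlie:7, uniform:2}
transmit next → charlie; now {uniform:2}
transmit next → uniform; now {}
add hotel (QoS class 3) → {hotel:3}
transmit next → hotel; now {}
add bravo (QoS class 23) → {bravo:23}
add november (QoS class 8) → {bravo:23, november:8}
transmit next → bravo; now {november:8}
transmit next → november; now {}
add papa (QoS class 4) → {papa:4}
transmit next → papa; now {}
add india (QoS class 17) → {india:17}
update india to QoS class 25 → {india:25}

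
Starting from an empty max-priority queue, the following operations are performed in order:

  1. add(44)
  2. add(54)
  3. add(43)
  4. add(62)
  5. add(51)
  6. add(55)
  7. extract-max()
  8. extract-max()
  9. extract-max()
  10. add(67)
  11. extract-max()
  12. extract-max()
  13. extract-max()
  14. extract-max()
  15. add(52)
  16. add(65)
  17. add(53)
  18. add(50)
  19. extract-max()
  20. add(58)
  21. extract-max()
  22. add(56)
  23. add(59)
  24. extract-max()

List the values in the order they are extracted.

insert 44 → {44}
insert 54 → {54, 44}
insert 43 → {54, 44, 43}
insert 62 → {62, 54, 44, 43}
insert 51 → {62, 54, 51, 44, 43}
insert 55 → {62, 55, 54, 51, 44, 43}
extract-max → 62; now {55, 54, 51, 44, 43}
extract-max → 55; now {54, 51, 44, 43}
extract-max → 54; now {51, 44, 43}
insert 67 → {67, 51, 44, 43}
extract-max → 67; now {51, 44, 43}
extract-max → 51; now {44, 43}
extract-max → 44; now {43}
extract-max → 43; now {}
insert 52 → {52}
insert 65 → {65, 52}
insert 53 → {65, 53, 52}
insert 50 → {65, 53, 52, 50}
extract-max → 65; now {53, 52, 50}
insert 58 → {58, 53, 52, 50}
extract-max → 58; now {53, 52, 50}
insert 56 → {56, 53, 52, 50}
insert 59 → {59, 56, 53, 52, 50}
extract-max → 59; now {56, 53, 52, 50}

62 → 55 → 54 → 67 → 51 → 44 → 43 → 65 → 58 → 59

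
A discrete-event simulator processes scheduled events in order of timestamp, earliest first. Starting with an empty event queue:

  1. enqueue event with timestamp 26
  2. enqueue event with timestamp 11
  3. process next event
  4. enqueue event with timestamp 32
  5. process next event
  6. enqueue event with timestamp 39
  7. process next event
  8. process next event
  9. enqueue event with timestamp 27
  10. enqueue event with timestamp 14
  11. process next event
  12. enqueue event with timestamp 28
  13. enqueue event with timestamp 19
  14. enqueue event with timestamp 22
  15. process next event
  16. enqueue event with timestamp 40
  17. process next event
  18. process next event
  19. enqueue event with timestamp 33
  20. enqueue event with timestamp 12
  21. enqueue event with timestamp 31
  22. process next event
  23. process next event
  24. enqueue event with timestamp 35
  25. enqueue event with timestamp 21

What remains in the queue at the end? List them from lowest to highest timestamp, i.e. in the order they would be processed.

[21, 31, 33, 35, 40]

insert 26 → {26}
insert 11 → {11, 26}
process next event → 11; now {26}
insert 32 → {26, 32}
process next event → 26; now {32}
insert 39 → {32, 39}
process next event → 32; now {39}
process next event → 39; now {}
insert 27 → {27}
insert 14 → {14, 27}
process next event → 14; now {27}
insert 28 → {27, 28}
insert 19 → {19, 27, 28}
insert 22 → {19, 22, 27, 28}
process next event → 19; now {22, 27, 28}
insert 40 → {22, 27, 28, 40}
process next event → 22; now {27, 28, 40}
process next event → 27; now {28, 40}
insert 33 → {28, 33, 40}
insert 12 → {12, 28, 33, 40}
insert 31 → {12, 28, 31, 33, 40}
process next event → 12; now {28, 31, 33, 40}
process next event → 28; now {31, 33, 40}
insert 35 → {31, 33, 35, 40}
insert 21 → {21, 31, 33, 35, 40}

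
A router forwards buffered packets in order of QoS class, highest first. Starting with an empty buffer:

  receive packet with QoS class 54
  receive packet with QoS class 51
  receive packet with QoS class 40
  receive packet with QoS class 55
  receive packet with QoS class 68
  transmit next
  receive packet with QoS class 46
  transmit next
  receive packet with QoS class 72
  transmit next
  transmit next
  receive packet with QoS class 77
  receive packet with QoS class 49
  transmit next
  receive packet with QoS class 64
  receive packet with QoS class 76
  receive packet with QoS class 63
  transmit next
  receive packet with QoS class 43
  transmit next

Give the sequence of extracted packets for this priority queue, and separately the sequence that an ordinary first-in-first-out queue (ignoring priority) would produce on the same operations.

insert 54 → {54}
insert 51 → {54, 51}
insert 40 → {54, 51, 40}
insert 55 → {55, 54, 51, 40}
insert 68 → {68, 55, 54, 51, 40}
transmit next → 68; now {55, 54, 51, 40}
insert 46 → {55, 54, 51, 46, 40}
transmit next → 55; now {54, 51, 46, 40}
insert 72 → {72, 54, 51, 46, 40}
transmit next → 72; now {54, 51, 46, 40}
transmit next → 54; now {51, 46, 40}
insert 77 → {77, 51, 46, 40}
insert 49 → {77, 51, 49, 46, 40}
transmit next → 77; now {51, 49, 46, 40}
insert 64 → {64, 51, 49, 46, 40}
insert 76 → {76, 64, 51, 49, 46, 40}
insert 63 → {76, 64, 63, 51, 49, 46, 40}
transmit next → 76; now {64, 63, 51, 49, 46, 40}
insert 43 → {64, 63, 51, 49, 46, 43, 40}
transmit next → 64; now {63, 51, 49, 46, 43, 40}

priority queue: [68, 55, 72, 54, 77, 76, 64]; FIFO queue: 54, 51, 40, 55, 68, 46, 72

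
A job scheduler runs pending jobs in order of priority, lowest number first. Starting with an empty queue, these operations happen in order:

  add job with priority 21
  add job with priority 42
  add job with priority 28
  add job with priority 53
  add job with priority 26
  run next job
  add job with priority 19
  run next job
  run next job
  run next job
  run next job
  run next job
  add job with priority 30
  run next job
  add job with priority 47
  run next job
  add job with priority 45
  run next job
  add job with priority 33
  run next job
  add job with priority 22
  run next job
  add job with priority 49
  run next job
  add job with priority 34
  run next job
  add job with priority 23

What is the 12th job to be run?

insert 21 → {21}
insert 42 → {21, 42}
insert 28 → {21, 28, 42}
insert 53 → {21, 28, 42, 53}
insert 26 → {21, 26, 28, 42, 53}
run next job → 21; now {26, 28, 42, 53}
insert 19 → {19, 26, 28, 42, 53}
run next job → 19; now {26, 28, 42, 53}
run next job → 26; now {28, 42, 53}
run next job → 28; now {42, 53}
run next job → 42; now {53}
run next job → 53; now {}
insert 30 → {30}
run next job → 30; now {}
insert 47 → {47}
run next job → 47; now {}
insert 45 → {45}
run next job → 45; now {}
insert 33 → {33}
run next job → 33; now {}
insert 22 → {22}
run next job → 22; now {}
insert 49 → {49}
run next job → 49; now {}
insert 34 → {34}
run next job → 34; now {}
insert 23 → {23}

49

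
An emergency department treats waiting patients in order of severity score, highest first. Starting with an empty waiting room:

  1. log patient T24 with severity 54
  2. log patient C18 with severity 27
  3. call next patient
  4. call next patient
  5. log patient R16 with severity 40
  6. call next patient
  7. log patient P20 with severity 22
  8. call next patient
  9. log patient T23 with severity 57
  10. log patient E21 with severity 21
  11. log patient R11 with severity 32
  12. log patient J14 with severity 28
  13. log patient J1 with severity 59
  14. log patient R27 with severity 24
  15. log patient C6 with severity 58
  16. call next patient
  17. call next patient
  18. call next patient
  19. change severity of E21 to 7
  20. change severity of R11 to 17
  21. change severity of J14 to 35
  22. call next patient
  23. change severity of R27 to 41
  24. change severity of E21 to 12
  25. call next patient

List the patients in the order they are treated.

add T24 (severity 54) → {T24:54}
add C18 (severity 27) → {T24:54, C18:27}
call next patient → T24; now {C18:27}
call next patient → C18; now {}
add R16 (severity 40) → {R16:40}
call next patient → R16; now {}
add P20 (severity 22) → {P20:22}
call next patient → P20; now {}
add T23 (severity 57) → {T23:57}
add E21 (severity 21) → {T23:57, E21:21}
add R11 (severity 32) → {T23:57, R11:32, E21:21}
add J14 (severity 28) → {T23:57, R11:32, J14:28, E21:21}
add J1 (severity 59) → {J1:59, T23:57, R11:32, J14:28, E21:21}
add R27 (severity 24) → {J1:59, T23:57, R11:32, J14:28, R27:24, E21:21}
add C6 (severity 58) → {J1:59, C6:58, T23:57, R11:32, J14:28, R27:24, E21:21}
call next patient → J1; now {C6:58, T23:57, R11:32, J14:28, R27:24, E21:21}
call next patient → C6; now {T23:57, R11:32, J14:28, R27:24, E21:21}
call next patient → T23; now {R11:32, J14:28, R27:24, E21:21}
update E21 to severity 7 → {R11:32, J14:28, R27:24, E21:7}
update R11 to severity 17 → {J14:28, R27:24, R11:17, E21:7}
update J14 to severity 35 → {J14:35, R27:24, R11:17, E21:7}
call next patient → J14; now {R27:24, R11:17, E21:7}
update R27 to severity 41 → {R27:41, R11:17, E21:7}
update E21 to severity 12 → {R27:41, R11:17, E21:12}
call next patient → R27; now {R11:17, E21:12}

[T24, C18, R16, P20, J1, C6, T23, J14, R27]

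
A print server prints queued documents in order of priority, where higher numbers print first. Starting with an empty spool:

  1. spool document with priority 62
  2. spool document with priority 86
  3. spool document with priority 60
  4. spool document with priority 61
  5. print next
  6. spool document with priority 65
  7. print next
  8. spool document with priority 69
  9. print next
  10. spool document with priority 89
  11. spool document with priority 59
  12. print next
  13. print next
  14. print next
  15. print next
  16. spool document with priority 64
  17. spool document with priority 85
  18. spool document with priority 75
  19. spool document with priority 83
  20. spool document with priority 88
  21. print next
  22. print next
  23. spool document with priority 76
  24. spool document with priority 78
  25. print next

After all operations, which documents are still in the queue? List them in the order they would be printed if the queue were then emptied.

78 → 76 → 75 → 64 → 59

insert 62 → {62}
insert 86 → {86, 62}
insert 60 → {86, 62, 60}
insert 61 → {86, 62, 61, 60}
print next → 86; now {62, 61, 60}
insert 65 → {65, 62, 61, 60}
print next → 65; now {62, 61, 60}
insert 69 → {69, 62, 61, 60}
print next → 69; now {62, 61, 60}
insert 89 → {89, 62, 61, 60}
insert 59 → {89, 62, 61, 60, 59}
print next → 89; now {62, 61, 60, 59}
print next → 62; now {61, 60, 59}
print next → 61; now {60, 59}
print next → 60; now {59}
insert 64 → {64, 59}
insert 85 → {85, 64, 59}
insert 75 → {85, 75, 64, 59}
insert 83 → {85, 83, 75, 64, 59}
insert 88 → {88, 85, 83, 75, 64, 59}
print next → 88; now {85, 83, 75, 64, 59}
print next → 85; now {83, 75, 64, 59}
insert 76 → {83, 76, 75, 64, 59}
insert 78 → {83, 78, 76, 75, 64, 59}
print next → 83; now {78, 76, 75, 64, 59}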